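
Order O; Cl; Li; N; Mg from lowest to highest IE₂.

After 1 electron has been removed, what remains? O⁺ still has 5 valence electrons; Cl⁺ still has 6 valence electrons; Li⁺ is the bare [He] core; N⁺ still has 4 valence electrons; Mg⁺ still has 1 valence electron.
Breaking into a closed-shell core is much more expensive than removing a leftover valence electron — Li has the largest IE_2 here.
Valence configurations: O⁺ [He]2s²2p³, Cl⁺ [Ne]3s²3p⁴, N⁺ [He]2s²2p², Mg⁺ [Ne]3s¹.
Tabulated IE_2 (kJ/mol): O 3388, Cl 2298, Li 7298, N 2856, Mg 1451.
Hence IE_2: Mg < Cl < N < O < Li.

Mg < Cl < N < O < Li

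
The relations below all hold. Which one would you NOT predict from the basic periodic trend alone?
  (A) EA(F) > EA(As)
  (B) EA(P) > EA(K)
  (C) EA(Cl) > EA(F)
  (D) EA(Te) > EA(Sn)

The general trend: electron affinity increases across a period and decreases down a group.
(A) F (period 2, group 17) vs As (period 4, group 15): the stated order agrees with the simple trend.
(B) P (period 3, group 15) vs K (period 4, group 1): the stated order agrees with the simple trend.
(C) Cl (period 3, group 17) vs F (period 2, group 17): the stated order contradicts the simple trend.
(D) Te (period 5, group 16) vs Sn (period 5, group 14): the stated order agrees with the simple trend.
The exception is (C): F's small 2p subshell makes the incoming electron feel strong e⁻–e⁻ repulsion, so Cl actually releases more energy on gaining an electron.

(C)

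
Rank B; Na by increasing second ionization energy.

IE_2 is the cost of taking one more electron from the +1 cation: B⁺ still has 2 valence electrons; Na⁺ is the bare [Ne] core.
Core electrons are held far more tightly than valence electrons, so Na tops the IE_2 order.
Tabulated IE_2 (kJ/mol): B 2427, Na 4562.
Hence IE_2: B < Na.

B < Na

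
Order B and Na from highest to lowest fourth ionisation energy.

Consider each +3 ion: B³⁺ is the bare [He] core; Na³⁺ is already 2 electrons into the core.
All of these are removing an electron from a noble-gas core or deeper; the smaller core (lower principal quantum number) is held far more tightly, and within a period the higher nuclear charge binds the same core more tightly.
The numbers (kJ/mol): B 25026, Na 9543.
So the fourth ionization energies run Na < B.

B, Na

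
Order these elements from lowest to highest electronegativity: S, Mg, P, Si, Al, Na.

Na is in period 3, group 1; Mg is in period 3, group 2; Al is in period 3, group 13; Si is in period 3, group 14; P is in period 3, group 15; S is in period 3, group 16.
Electronegativity increases across a period and decreases down a group, tracking effective nuclear charge and atomic size.
All lie in period 3, so electronegativity increases left to right.
So from lowest to highest: Na < Mg < Al < Si < P < S.

Na < Mg < Al < Si < P < S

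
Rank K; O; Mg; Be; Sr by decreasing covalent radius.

Be is in period 2, group 2; O is in period 2, group 16; Mg is in period 3, group 2; K is in period 4, group 1; Sr is in period 5, group 2.
Radius decreases left→right (rising Z_eff, same n) and increases top→bottom (higher n).
Here both period and group differ, so the two effects have to be weighed against each other.
Be > O: Be lies to the left of O in period 2, so the across-period effect alone puts Be larger.
Mg > Be: Mg sits below Be in group 2, so the down-group effect alone puts Mg larger.
Sr > Mg: they share group 2; the group trend gives Sr the larger value.
K > Sr: the two effects oppose for this pair; the across-period effect wins (196 vs 185 pm).
Tabulated atomic radius (pm): Be 102, O 63, Mg 139, K 196, Sr 185.
So from largest to smallest: K > Sr > Mg > Be > O.

K > Sr > Mg > Be > O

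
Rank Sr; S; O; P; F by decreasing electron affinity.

F > S > O > P > Sr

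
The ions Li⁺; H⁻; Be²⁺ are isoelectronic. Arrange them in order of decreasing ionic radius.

All of these have 2 electrons, so size is governed by nuclear charge alone: the more protons, the stronger the pull on the same electron cloud, and the smaller the ion.
Nuclear charges: Be²⁺ (Z=4), Li⁺ (Z=3), H⁻ (Z=1).
Largest to smallest: H⁻ > Li⁺ > Be²⁺.

H⁻, Li⁺, Be²⁺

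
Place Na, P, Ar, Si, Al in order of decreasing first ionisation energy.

Ar, P, Si, Al, Na

Across a period the outer electron is held more tightly (higher IE₁); down a group it sits in a higher shell, more shielded, and comes off more easily.
All lie in period 3, so first ionization energy increases left to right.
So from highest to lowest: Ar > P > Si > Al > Na.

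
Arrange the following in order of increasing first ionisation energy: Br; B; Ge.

B is in period 2, group 13; Ge is in period 4, group 14; Br is in period 4, group 17.
IE₁ increases left→right with effective nuclear charge and decreases top→bottom as the valence shell moves farther out.
Here both period and group differ, so the two effects have to be weighed against each other.
B > Ge: period and group pull opposite ways; the down-group shift dominates (801 vs 762 kJ/mol).
Br > B: the two effects oppose for this pair; the across-period effect wins (1140 vs 801 kJ/mol).
Tabulated first ionization energy (kJ/mol): B 801, Ge 762, Br 1140.
So from lowest to highest: Ge < B < Br.

Ge < B < Br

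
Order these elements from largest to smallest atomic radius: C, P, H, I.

I > P > C > H

Across a period the added protons contract the valence shell; down a group each new principal shell makes the atom larger.
Here both period and group differ, so the two effects have to be weighed against each other.
C > H: period and group pull opposite ways; the down-group shift dominates (75 vs 32 pm).
P > C: period and group pull opposite ways; the down-group shift dominates (111 vs 75 pm).
I > P: period and group pull opposite ways; the down-group shift dominates (133 vs 111 pm).
Tabulated atomic radius (pm): H 32, C 75, P 111, I 133.
So from largest to smallest: I > P > C > H.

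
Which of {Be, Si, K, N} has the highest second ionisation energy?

K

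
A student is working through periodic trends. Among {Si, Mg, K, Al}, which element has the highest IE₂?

After 1 electron has been removed, what remains? Si⁺ still has 3 valence electrons; Mg⁺ still has 1 valence electron; K⁺ is the bare [Ar] core; Al⁺ still has 2 valence electrons.
Pulling an electron out of a noble-gas core costs far more than removing a remaining valence electron, so K sits at the high end of IE_2.
Valence configurations: Si⁺ [Ne]3s²3p¹, Mg⁺ [Ne]3s¹, Al⁺ [Ne]3s².
Si⁺ loses a lone 3p electron whereas Al⁺ must break into a filled 3s² pair, so IE_2(Al) > IE_2(Si) even though Si has the higher nuclear charge.
Tabulated IE_2 (kJ/mol): Si 1577, Mg 1451, K 3052, Al 1817.
So the second ionization energies run Mg < Si < Al < K.

K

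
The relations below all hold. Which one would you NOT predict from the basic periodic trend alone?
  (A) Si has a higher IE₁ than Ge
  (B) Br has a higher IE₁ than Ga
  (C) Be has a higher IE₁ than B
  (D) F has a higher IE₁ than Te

The general trend: IE₁ increases across a period and decreases down a group.
(A) Si (period 3, group 14) vs Ge (period 4, group 14): the stated order agrees with the simple trend.
(B) Br (period 4, group 17) vs Ga (period 4, group 13): the stated order agrees with the simple trend.
(C) Be (period 2, group 2) vs B (period 2, group 13): the stated order contradicts the simple trend.
(D) F (period 2, group 17) vs Te (period 5, group 16): the stated order agrees with the simple trend.
The exception is (C): removing B's lone 2p electron is easier than breaking Be's filled 2s².

(C)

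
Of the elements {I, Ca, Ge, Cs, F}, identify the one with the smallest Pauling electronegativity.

Cs

EN rises left→right (higher Z_eff, smaller atoms) and falls top→bottom (larger, more shielded atoms).
Here both period and group differ, so the two effects have to be weighed against each other.
Ca > Cs: relative to Cs, both the across-period and down-group shifts push Ca's electronegativity up.
Ge > Ca: Ge lies to the right of Ca in period 4, so the across-period effect alone puts Ge higher.
I > Ge: the two effects oppose for this pair; the across-period effect wins (2.66 vs 2.01).
F > I: F sits above I in group 17, so the down-group effect alone puts F higher.
Tabulated electronegativity (Pauling): F 3.98, Ca 1.00, Ge 2.01, I 2.66, Cs 0.79.
The smallest Pauling electronegativity among these belongs to Cs.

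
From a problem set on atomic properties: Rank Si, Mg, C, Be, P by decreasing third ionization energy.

Be > Mg > C > Si > P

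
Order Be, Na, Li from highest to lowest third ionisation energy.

After 2 electrons have been removed, what remains? Be²⁺ is the bare [He] core; Na²⁺ is already 1 electron into the core; Li²⁺ is already 1 electron into the core.
All of these are removing an electron from a noble-gas core or deeper; the smaller core (lower principal quantum number) is held far more tightly, and within a period the higher nuclear charge binds the same core more tightly.
Approximate IE_3 values (kJ/mol): Be 14849, Na 6910, Li 11815.
Putting it together, IE_3: Na < Li < Be.

Be, Li, Na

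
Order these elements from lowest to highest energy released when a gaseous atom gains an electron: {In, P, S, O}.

In < P < O < S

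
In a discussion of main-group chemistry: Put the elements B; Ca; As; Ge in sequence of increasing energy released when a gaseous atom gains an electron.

Ca < B < As < Ge

B is in period 2, group 13; Ca is in period 4, group 2; Ge is in period 4, group 14; As is in period 4, group 15.
Electron affinity generally becomes more exothermic across a period toward the halogens and less exothermic down a group.
These span different periods and groups, so the two trends combine.
B > Ca: both effects reinforce here, so B is clearly the higher of the two.
As > B: the two effects oppose for this pair; the across-period effect wins (78 vs 27 kJ/mol).
Ge > As: this pair runs against the simple trend — see the exception note.
Note the exception: Ge has a higher electron affinity than As, contrary to the simple trend — adding an electron to As's half-filled 4p³ is unfavourable, so Ge (4p²) has the more exothermic EA.
For reference (kJ/mol): B 27, Ca 2, Ge 119, As 78.
So from lowest to highest: Ca < B < As < Ge.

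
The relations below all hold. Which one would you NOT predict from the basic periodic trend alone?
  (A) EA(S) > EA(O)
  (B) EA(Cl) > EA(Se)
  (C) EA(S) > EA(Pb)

The general trend: electron affinity increases across a period and decreases down a group.
(A) S (period 3, group 16) vs O (period 2, group 16): the stated order contradicts the simple trend.
(B) Cl (period 3, group 17) vs Se (period 4, group 16): the stated order agrees with the simple trend.
(C) S (period 3, group 16) vs Pb (period 6, group 14): the stated order agrees with the simple trend.
The exception is (A): the compact 2p subshell of O repels the added electron more than S's larger 3p does.

(A)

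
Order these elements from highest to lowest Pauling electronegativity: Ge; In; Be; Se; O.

O, Se, Ge, In, Be

Be is in period 2, group 2; O is in period 2, group 16; Ge is in period 4, group 14; Se is in period 4, group 16; In is in period 5, group 13.
Smaller atoms with higher effective nuclear charge are more electronegative.
Here both period and group differ, so the two effects have to be weighed against each other.
In > Be: period and group pull opposite ways; the across-period shift dominates (1.78 vs 1.57).
Ge > In: relative to In, both the across-period and down-group shifts push Ge's electronegativity up.
Se > Ge: both are in period 4; the period trend gives Se the larger value.
O > Se: O sits above Se in group 16, so the down-group effect alone puts O higher.
Tabulated electronegativity (Pauling): Be 1.57, O 3.44, Ge 2.01, Se 2.55, In 1.78.
So from highest to lowest: O > Se > Ge > In > Be.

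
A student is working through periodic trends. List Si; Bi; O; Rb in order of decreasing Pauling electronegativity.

O, Bi, Si, Rb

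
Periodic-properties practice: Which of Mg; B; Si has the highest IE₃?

Mg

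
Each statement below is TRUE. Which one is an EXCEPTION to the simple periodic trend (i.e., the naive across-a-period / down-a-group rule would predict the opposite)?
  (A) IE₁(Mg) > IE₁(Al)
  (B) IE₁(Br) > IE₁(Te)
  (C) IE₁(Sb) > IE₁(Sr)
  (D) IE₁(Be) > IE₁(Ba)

The general trend: first ionization energy increases across a period and decreases down a group.
(A) Mg (period 3, group 2) vs Al (period 3, group 13): the stated order contradicts the simple trend.
(B) Br (period 4, group 17) vs Te (period 5, group 16): the stated order agrees with the simple trend.
(C) Sb (period 5, group 15) vs Sr (period 5, group 2): the stated order agrees with the simple trend.
(D) Be (period 2, group 2) vs Ba (period 6, group 2): the stated order agrees with the simple trend.
The exception is (A): Al's single 3p electron is easier to remove than one from Mg's filled 3s².

(A)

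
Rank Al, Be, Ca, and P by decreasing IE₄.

Be > Al > Ca > P

Consider each +3 ion: Al³⁺ is the bare [Ne] core; Be³⁺ is already 1 electron into the core; Ca³⁺ is already 1 electron into the core; P³⁺ still has 2 valence electrons.
Pulling an electron out of a noble-gas core costs far more than removing a remaining valence electron, so Ca, Al and Be sit at the high end of IE_4.
Tabulated IE_4 (kJ/mol): Al 11577, Be 21007, Ca 6491, P 4964.
So the fourth ionization energies run P < Ca < Al < Be.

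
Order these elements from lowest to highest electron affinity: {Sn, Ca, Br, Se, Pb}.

Atoms with high Z_eff and room in the valence shell (especially the halogens) have the most exothermic electron affinities.
These span different periods and groups, so the two trends combine.
Pb > Ca: period and group pull opposite ways; the across-period shift dominates (35 vs 2 kJ/mol).
Sn > Pb: Sn sits above Pb in group 14, so the down-group effect alone puts Sn higher.
Se > Sn: relative to Sn, both the across-period and down-group shifts push Se's electron affinity up.
Br > Se: both are in period 4; the period trend gives Br the larger value.
For reference (kJ/mol): Ca 2, Se 195, Br 325, Sn 107, Pb 35.
So from lowest to highest: Ca < Pb < Sn < Se < Br.

Ca, Pb, Sn, Se, Br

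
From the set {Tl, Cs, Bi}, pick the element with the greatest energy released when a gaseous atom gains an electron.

Bi

Cs is in period 6, group 1; Tl is in period 6, group 13; Bi is in period 6, group 15.
EA tends to increase across a period and decrease down a group, though the pattern is less regular than for IE or radius.
All lie in period 6; the across-period trend (electron affinity increases left to right) applies, with the exception below.
Note the exception: Cs has a higher electron affinity than Tl, contrary to the simple trend — Tl's ns²np¹ configuration gives only a small electron affinity — the sparsely filled np subshell binds an added electron weakly.
Approximate values (kJ/mol): Cs 46, Tl 19, Bi 91.
The greatest energy released when a gaseous atom gains an electron among these belongs to Bi.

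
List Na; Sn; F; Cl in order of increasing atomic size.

F, Cl, Sn, Na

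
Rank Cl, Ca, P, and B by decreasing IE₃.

Ca, Cl, B, P

IE_3 is the cost of taking one more electron from the +2 cation: Cl²⁺ still has 5 valence electrons; Ca²⁺ is the bare [Ar] core; P²⁺ still has 3 valence electrons; B²⁺ still has 1 valence electron.
Core electrons are held far more tightly than valence electrons, so Ca tops the IE_3 order.
Valence configurations: Cl²⁺ [Ne]3s²3p³, P²⁺ [Ne]3s²3p¹, B²⁺ [He]2s¹.
Approximate IE_3 values (kJ/mol): Cl 3822, Ca 4912, P 2914, B 3660.
Overall IE_3 order: P < B < Cl < Ca.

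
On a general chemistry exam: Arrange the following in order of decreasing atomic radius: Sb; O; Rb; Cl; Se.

Rb, Sb, Se, Cl, O

Moving right in a period, electrons are added to the same shell under a stronger nuclear pull, so atoms get smaller; moving down, a new shell is opened and atoms get larger.
Here both period and group differ, so the two effects have to be weighed against each other.
Cl > O: period and group pull opposite ways; the down-group shift dominates (99 vs 63 pm).
Se > Cl: relative to Cl, both the across-period and down-group shifts push Se's atomic radius up.
Sb > Se: relative to Se, both the across-period and down-group shifts push Sb's atomic radius up.
Rb > Sb: Rb lies to the left of Sb in period 5, so the across-period effect alone puts Rb larger.
For reference (pm): O 63, Cl 99, Se 116, Rb 210, Sb 140.
So from largest to smallest: Rb > Sb > Se > Cl > O.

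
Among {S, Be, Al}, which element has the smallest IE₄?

IE_4 is the cost of taking one more electron from the +3 cation: S³⁺ still has 3 valence electrons; Be³⁺ is already 1 electron into the core; Al³⁺ is the bare [Ne] core.
Pulling an electron out of a noble-gas core costs far more than removing a remaining valence electron, so Al and Be sit at the high end of IE_4.
Tabulated IE_4 (kJ/mol): S 4556, Be 21007, Al 11577.
Overall IE_4 order: S < Al < Be.

S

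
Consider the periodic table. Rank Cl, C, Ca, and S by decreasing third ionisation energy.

Consider each +2 ion: Cl²⁺ still has 5 valence electrons; C²⁺ still has 2 valence electrons; Ca²⁺ is the bare [Ar] core; S²⁺ still has 4 valence electrons.
Pulling an electron out of a noble-gas core costs far more than removing a remaining valence electron, so Ca sits at the high end of IE_3.
Valence configurations: Cl²⁺ [Ne]3s²3p³, C²⁺ [He]2s², S²⁺ [Ne]3s²3p².
Approximate IE_3 values (kJ/mol): Cl 3822, C 4620, Ca 4912, S 3357.
Hence IE_3: S < Cl < C < Ca.

Ca > C > Cl > S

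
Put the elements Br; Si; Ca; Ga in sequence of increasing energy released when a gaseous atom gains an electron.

Si is in period 3, group 14; Ca is in period 4, group 2; Ga is in period 4, group 13; Br is in period 4, group 17.
Atoms with high Z_eff and room in the valence shell (especially the halogens) have the most exothermic electron affinities.
Here both period and group differ, so the two effects have to be weighed against each other.
Ga > Ca: Ga lies to the right of Ca in period 4, so the across-period effect alone puts Ga higher.
Si > Ga: both effects reinforce here, so Si is clearly the higher of the two.
Br > Si: the two effects oppose for this pair; the across-period effect wins (325 vs 134 kJ/mol).
Tabulated electron affinity (kJ/mol): Si 134, Ca 2, Ga 29, Br 325.
So from lowest to highest: Ca < Ga < Si < Br.

Ca < Ga < Si < Br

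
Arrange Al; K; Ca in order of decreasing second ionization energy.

K > Al > Ca

The second ionization energy removes an electron from the +1 ion. For each element: Al⁺ still has 2 valence electrons; K⁺ is the bare [Ar] core; Ca⁺ still has 1 valence electron.
Core electrons are held far more tightly than valence electrons, so K tops the IE_2 order.
Valence configurations: Al⁺ [Ne]3s², Ca⁺ [Ar]4s¹.
The numbers (kJ/mol): Al 1817, K 3052, Ca 1145.
So the second ionization energies run Ca < Al < K.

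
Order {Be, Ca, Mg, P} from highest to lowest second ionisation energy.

P > Be > Mg > Ca

The second ionization energy removes an electron from the +1 ion. For each element: Be⁺ still has 1 valence electron; Ca⁺ still has 1 valence electron; Mg⁺ still has 1 valence electron; P⁺ still has 4 valence electrons.
All are still removing valence electrons, so compare the +1 ions as you would atoms: IE_2 generally rises across a period (higher Z_eff) and falls down a group (larger shell), subject to the usual subshell exceptions.
Valence configurations: Be⁺ [He]2s¹, Ca⁺ [Ar]4s¹, Mg⁺ [Ne]3s¹, P⁺ [Ne]3s²3p².
Tabulated IE_2 (kJ/mol): Be 1757, Ca 1145, Mg 1451, P 1907.
So the second ionization energies run Ca < Mg < Be < P.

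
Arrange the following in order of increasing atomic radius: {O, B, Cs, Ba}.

O, B, Ba, Cs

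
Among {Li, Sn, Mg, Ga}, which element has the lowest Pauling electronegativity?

Li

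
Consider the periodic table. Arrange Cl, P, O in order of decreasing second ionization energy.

After 1 electron has been removed, what remains? Cl⁺ still has 6 valence electrons; P⁺ still has 4 valence electrons; O⁺ still has 5 valence electrons.
All are still removing valence electrons, so compare the +1 ions as you would atoms: IE_2 generally rises across a period (higher Z_eff) and falls down a group (larger shell), subject to the usual subshell exceptions.
Valence configurations: Cl⁺ [Ne]3s²3p⁴, P⁺ [Ne]3s²3p², O⁺ [He]2s²2p³.
Tabulated IE_2 (kJ/mol): Cl 2298, P 1907, O 3388.
Putting it together, IE_2: P < Cl < O.

O > Cl > P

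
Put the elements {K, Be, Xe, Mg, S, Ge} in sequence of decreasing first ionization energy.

Xe > S > Be > Ge > Mg > K

Removing the outermost electron gets harder across a period and easier down a group.
These span different periods and groups, so the two trends combine.
Mg > K: relative to K, both the across-period and down-group shifts push Mg's first ionization energy up.
Ge > Mg: the two effects oppose for this pair; the across-period effect wins (762 vs 738 kJ/mol).
Be > Ge: the two effects oppose for this pair; the down-group effect wins (900 vs 762 kJ/mol).
S > Be: the two effects oppose for this pair; the across-period effect wins (1000 vs 900 kJ/mol).
Xe > S: the two effects oppose for this pair; the across-period effect wins (1170 vs 1000 kJ/mol).
For reference (kJ/mol): Be 900, Mg 738, S 1000, K 419, Ge 762, Xe 1170.
So from highest to lowest: Xe > S > Be > Ge > Mg > K.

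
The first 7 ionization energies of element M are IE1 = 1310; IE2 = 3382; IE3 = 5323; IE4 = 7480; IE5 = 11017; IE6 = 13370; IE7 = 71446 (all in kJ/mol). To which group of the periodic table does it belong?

Group 16

Look for the largest jump between consecutive ionization energies: IE7/IE6 ≈ 5.3, far larger than any earlier ratio.
That jump marks the point where a core electron is being removed. So the atom has 6 valence electrons.
A main-group element with 6 valence electrons is in group 16.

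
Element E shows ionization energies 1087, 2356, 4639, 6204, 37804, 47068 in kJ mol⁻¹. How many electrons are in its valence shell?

Look for the largest jump between consecutive ionization energies: IE5/IE4 ≈ 6.1, far larger than any earlier ratio.
That jump marks the point where a core electron is being removed. So the atom has 4 valence electrons.

4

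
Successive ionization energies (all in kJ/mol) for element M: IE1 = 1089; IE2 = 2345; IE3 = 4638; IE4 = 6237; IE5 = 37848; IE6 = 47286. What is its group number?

Group 14

Look for the largest jump between consecutive ionization energies: IE5/IE4 ≈ 6.1, far larger than any earlier ratio.
That jump marks the point where a core electron is being removed. So the atom has 4 valence electrons.
A main-group element with 4 valence electrons is in group 14.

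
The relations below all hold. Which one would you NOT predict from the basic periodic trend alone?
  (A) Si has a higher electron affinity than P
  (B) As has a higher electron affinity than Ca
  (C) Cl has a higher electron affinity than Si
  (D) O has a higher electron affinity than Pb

(A)

The general trend: electron affinity increases across a period and decreases down a group.
(A) Si (period 3, group 14) vs P (period 3, group 15): the stated order contradicts the simple trend.
(B) As (period 4, group 15) vs Ca (period 4, group 2): the stated order agrees with the simple trend.
(C) Cl (period 3, group 17) vs Si (period 3, group 14): the stated order agrees with the simple trend.
(D) O (period 2, group 16) vs Pb (period 6, group 14): the stated order agrees with the simple trend.
The exception is (A): adding an electron to P's half-filled 3p³ is unfavourable, so Si (3p²) has the more exothermic EA.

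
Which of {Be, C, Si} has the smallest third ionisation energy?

Si

IE_3 is the cost of taking one more electron from the +2 cation: Be²⁺ is the bare [He] core; C²⁺ still has 2 valence electrons; Si²⁺ still has 2 valence electrons.
Core electrons are held far more tightly than valence electrons, so Be tops the IE_3 order.
Valence configurations: C²⁺ [He]2s², Si²⁺ [Ne]3s².
Tabulated IE_3 (kJ/mol): Be 14849, C 4620, Si 3232.
Putting it together, IE_3: Si < C < Be.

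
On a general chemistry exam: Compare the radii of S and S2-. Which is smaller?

Forming S2- adds 2 electrons to S. More electron–electron repulsion in the same shell, with unchanged nuclear charge, lets the cloud expand.
An anion is larger than its parent atom: S2- > S.

S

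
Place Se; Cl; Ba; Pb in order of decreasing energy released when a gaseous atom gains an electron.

Cl, Se, Pb, Ba

Cl is in period 3, group 17; Se is in period 4, group 16; Ba is in period 6, group 2; Pb is in period 6, group 14.
Electron affinity generally becomes more exothermic across a period toward the halogens and less exothermic down a group.
These span different periods and groups, so the two trends combine.
Pb > Ba: Pb lies to the right of Ba in period 6, so the across-period effect alone puts Pb higher.
Se > Pb: both effects reinforce here, so Se is clearly the higher of the two.
Cl > Se: both effects reinforce here, so Cl is clearly the higher of the two.
Approximate values (kJ/mol): Cl 349, Se 195, Ba 14, Pb 35.
So from highest to lowest: Cl > Se > Pb > Ba.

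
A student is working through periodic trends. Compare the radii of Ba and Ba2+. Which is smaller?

Ba2+

Forming Ba2+ removes 2 electrons from Ba. Fewer electrons for the same nuclear charge means less shielding and a higher Z_eff on the remaining electrons, and for main-group metals the entire outer shell is lost.
A cation is smaller than its parent atom: Ba2+ < Ba.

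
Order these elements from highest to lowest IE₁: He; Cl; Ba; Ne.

He > Ne > Cl > Ba

He is in period 1, group 18; Ne is in period 2, group 18; Cl is in period 3, group 17; Ba is in period 6, group 2.
Across a period the outer electron is held more tightly (higher IE₁); down a group it sits in a higher shell, more shielded, and comes off more easily.
These span different periods and groups, so the two trends combine.
Cl > Ba: relative to Ba, both the across-period and down-group shifts push Cl's first ionization energy up.
Ne > Cl: both effects reinforce here, so Ne is clearly the higher of the two.
He > Ne: He sits above Ne in group 18, so the down-group effect alone puts He higher.
Approximate values (kJ/mol): He 2372, Ne 2081, Cl 1251, Ba 503.
So from highest to lowest: He > Ne > Cl > Ba.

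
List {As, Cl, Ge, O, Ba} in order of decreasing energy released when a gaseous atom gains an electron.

Cl > O > Ge > As > Ba

Adding an electron releases more energy for atoms nearer the top right (short of the noble gases).
Neither a single period nor a single group — weigh both effects.
As > Ba: relative to Ba, both the across-period and down-group shifts push As's electron affinity up.
Ge > As: this pair runs against the simple trend — see the exception note.
O > Ge: relative to Ge, both the across-period and down-group shifts push O's electron affinity up.
Cl > O: the two effects oppose for this pair; the across-period effect wins (349 vs 141 kJ/mol).
Note the exception: Ge has a higher electron affinity than As, contrary to the simple trend — adding an electron to As's half-filled 4p³ is unfavourable, so Ge (4p²) has the more exothermic EA.
Tabulated electron affinity (kJ/mol): O 141, Cl 349, Ge 119, As 78, Ba 14.
So from highest to lowest: Cl > O > Ge > As > Ba.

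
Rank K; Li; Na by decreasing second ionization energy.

Li, Na, K

IE_2 is the cost of taking one more electron from the +1 cation: K⁺ is the bare [Ar] core; Li⁺ is the bare [He] core; Na⁺ is the bare [Ne] core.
All of these are removing an electron from a noble-gas core or deeper; the smaller core (lower principal quantum number) is held far more tightly, and within a period the higher nuclear charge binds the same core more tightly.
Tabulated IE_2 (kJ/mol): K 3052, Li 7298, Na 4562.
Overall IE_2 order: K < Na < Li.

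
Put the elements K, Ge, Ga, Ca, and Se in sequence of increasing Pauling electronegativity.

K, Ca, Ga, Ge, Se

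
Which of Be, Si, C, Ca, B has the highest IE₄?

After 3 electrons have been removed, what remains? Be³⁺ is already 1 electron into the core; Si³⁺ still has 1 valence electron; C³⁺ still has 1 valence electron; Ca³⁺ is already 1 electron into the core; B³⁺ is the bare [He] core.
Core electrons are held far more tightly than valence electrons, so Ca, Be and B top the IE_4 order.
Valence configurations: Si³⁺ [Ne]3s¹, C³⁺ [He]2s¹.
The numbers (kJ/mol): Be 21007, Si 4356, C 6223, Ca 6491, B 25026.
Putting it together, IE_4: Si < C < Ca < Be < B.

B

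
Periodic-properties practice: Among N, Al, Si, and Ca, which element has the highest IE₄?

The fourth ionization energy removes an electron from the +3 ion. For each element: N³⁺ still has 2 valence electrons; Al³⁺ is the bare [Ne] core; Si³⁺ still has 1 valence electron; Ca³⁺ is already 1 electron into the core.
Usually core removal costs more than valence removal, but here the competition is close: a tightly held n=2 valence electron can cost more to remove than an n=3 core electron, so the actual values have to decide it.
Valence configurations: N³⁺ [He]2s², Si³⁺ [Ne]3s¹.
Tabulated IE_4 (kJ/mol): N 7475, Al 11577, Si 4356, Ca 6491.
Hence IE_4: Si < Ca < N < Al.

Al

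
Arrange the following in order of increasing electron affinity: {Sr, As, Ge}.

Sr < As < Ge

Electron affinity generally becomes more exothermic across a period toward the halogens and less exothermic down a group.
Neither a single period nor a single group — weigh both effects.
As > Sr: both effects reinforce here, so As is clearly the higher of the two.
Ge > As: this pair runs against the simple trend — see the exception note.
Note the exception: Ge has a higher electron affinity than As, contrary to the simple trend — adding an electron to As's half-filled 4p³ is unfavourable, so Ge (4p²) has the more exothermic EA.
For reference (kJ/mol): Ge 119, As 78, Sr 5.
So from lowest to highest: Sr < As < Ge.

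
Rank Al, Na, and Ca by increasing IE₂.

Ca < Al < Na

IE_2 is the cost of taking one more electron from the +1 cation: Al⁺ still has 2 valence electrons; Na⁺ is the bare [Ne] core; Ca⁺ still has 1 valence electron.
Pulling an electron out of a noble-gas core costs far more than removing a remaining valence electron, so Na sits at the high end of IE_2.
Valence configurations: Al⁺ [Ne]3s², Ca⁺ [Ar]4s¹.
Approximate IE_2 values (kJ/mol): Al 1817, Na 4562, Ca 1145.
Overall IE_2 order: Ca < Al < Na.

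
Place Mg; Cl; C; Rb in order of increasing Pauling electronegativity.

C is in period 2, group 14; Mg is in period 3, group 2; Cl is in period 3, group 17; Rb is in period 5, group 1.
Smaller atoms with higher effective nuclear charge are more electronegative.
Here both period and group differ, so the two effects have to be weighed against each other.
Mg > Rb: relative to Rb, both the across-period and down-group shifts push Mg's electronegativity up.
C > Mg: both effects reinforce here, so C is clearly the higher of the two.
Cl > C: the two effects oppose for this pair; the across-period effect wins (3.16 vs 2.55).
Tabulated electronegativity (Pauling): C 2.55, Mg 1.31, Cl 3.16, Rb 0.82.
So from lowest to highest: Rb < Mg < C < Cl.

Rb < Mg < C < Cl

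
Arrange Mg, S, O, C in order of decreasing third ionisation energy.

The third ionization energy removes an electron from the +2 ion. For each element: Mg²⁺ is the bare [Ne] core; S²⁺ still has 4 valence electrons; O²⁺ still has 4 valence electrons; C²⁺ still has 2 valence electrons.
Core electrons are held far more tightly than valence electrons, so Mg tops the IE_3 order.
Valence configurations: S²⁺ [Ne]3s²3p², O²⁺ [He]2s²2p², C²⁺ [He]2s².
The numbers (kJ/mol): Mg 7733, S 3357, O 5300, C 4620.
So the third ionization energies run S < C < O < Mg.

Mg, O, C, S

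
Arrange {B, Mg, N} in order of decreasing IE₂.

N > B > Mg

Consider each +1 ion: B⁺ still has 2 valence electrons; Mg⁺ still has 1 valence electron; N⁺ still has 4 valence electrons.
All are still removing valence electrons, so compare the +1 ions as you would atoms: IE_2 generally rises across a period (higher Z_eff) and falls down a group (larger shell), subject to the usual subshell exceptions.
Valence configurations: B⁺ [He]2s², Mg⁺ [Ne]3s¹, N⁺ [He]2s²2p².
The numbers (kJ/mol): B 2427, Mg 1451, N 2856.
So the second ionization energies run Mg < B < N.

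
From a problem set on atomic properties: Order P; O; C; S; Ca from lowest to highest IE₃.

P < S < C < Ca < O

The third ionization energy removes an electron from the +2 ion. For each element: P²⁺ still has 3 valence electrons; O²⁺ still has 4 valence electrons; C²⁺ still has 2 valence electrons; S²⁺ still has 4 valence electrons; Ca²⁺ is the bare [Ar] core.
Usually core removal costs more than valence removal, but here the competition is close: a tightly held n=2 valence electron can cost more to remove than an n=3 core electron, so the actual values have to decide it.
Valence configurations: P²⁺ [Ne]3s²3p¹, O²⁺ [He]2s²2p², C²⁺ [He]2s², S²⁺ [Ne]3s²3p².
The numbers (kJ/mol): P 2914, O 5300, C 4620, S 3357, Ca 4912.
So the third ionization energies run P < S < C < Ca < O.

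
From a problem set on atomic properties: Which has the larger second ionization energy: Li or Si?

Consider each +1 ion: Li⁺ is the bare [He] core; Si⁺ still has 3 valence electrons.
Core electrons are held far more tightly than valence electrons, so Li tops the IE_2 order.
Tabulated IE_2 (kJ/mol): Li 7298, Si 1577.
Overall IE_2 order: Si < Li.

Li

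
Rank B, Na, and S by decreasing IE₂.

Na > B > S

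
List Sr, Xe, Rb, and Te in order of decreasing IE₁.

Rb is in period 5, group 1; Sr is in period 5, group 2; Te is in period 5, group 16; Xe is in period 5, group 18.
IE₁ increases left→right with effective nuclear charge and decreases top→bottom as the valence shell moves farther out.
All lie in period 5, so first ionization energy increases left to right.
So from highest to lowest: Xe > Te > Sr > Rb.

Xe > Te > Sr > Rb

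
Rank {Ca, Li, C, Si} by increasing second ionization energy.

The second ionization energy removes an electron from the +1 ion. For each element: Ca⁺ still has 1 valence electron; Li⁺ is the bare [He] core; C⁺ still has 3 valence electrons; Si⁺ still has 3 valence electrons.
Breaking into a closed-shell core is much more expensive than removing a leftover valence electron — Li has the largest IE_2 here.
Valence configurations: Ca⁺ [Ar]4s¹, C⁺ [He]2s²2p¹, Si⁺ [Ne]3s²3p¹.
The numbers (kJ/mol): Ca 1145, Li 7298, C 2353, Si 1577.
Overall IE_2 order: Ca < Si < C < Li.

Ca < Si < C < Li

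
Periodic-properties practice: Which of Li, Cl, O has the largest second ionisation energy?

Li

After 1 electron has been removed, what remains? Li⁺ is the bare [He] core; Cl⁺ still has 6 valence electrons; O⁺ still has 5 valence electrons.
Pulling an electron out of a noble-gas core costs far more than removing a remaining valence electron, so Li sits at the high end of IE_2.
Valence configurations: Cl⁺ [Ne]3s²3p⁴, O⁺ [He]2s²2p³.
The numbers (kJ/mol): Li 7298, Cl 2298, O 3388.
Hence IE_2: Cl < O < Li.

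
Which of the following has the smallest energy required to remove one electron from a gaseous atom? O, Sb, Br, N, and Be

Across a period the outer electron is held more tightly (higher IE₁); down a group it sits in a higher shell, more shielded, and comes off more easily.
These span different periods and groups, so the two trends combine.
Be > Sb: the two effects oppose for this pair; the down-group effect wins (900 vs 831 kJ/mol).
Br > Be: the two effects oppose for this pair; the across-period effect wins (1140 vs 900 kJ/mol).
O > Br: the two effects oppose for this pair; the down-group effect wins (1314 vs 1140 kJ/mol).
N > O: this pair runs against the simple trend — see the exception note.
Note the exception: N has a higher first ionization energy than O, contrary to the simple trend — pairing an electron in O's 2p⁴ costs repulsion energy, so O ionizes more easily than half-filled N (2p³).
Tabulated first ionization energy (kJ/mol): Be 900, N 1402, O 1314, Br 1140, Sb 831.
The smallest energy required to remove one electron from a gaseous atom among these belongs to Sb.

Sb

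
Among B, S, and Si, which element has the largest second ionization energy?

B

IE_2 is the cost of taking one more electron from the +1 cation: B⁺ still has 2 valence electrons; S⁺ still has 5 valence electrons; Si⁺ still has 3 valence electrons.
All are still removing valence electrons, so compare the +1 ions as you would atoms: IE_2 generally rises across a period (higher Z_eff) and falls down a group (larger shell), subject to the usual subshell exceptions.
Valence configurations: B⁺ [He]2s², S⁺ [Ne]3s²3p³, Si⁺ [Ne]3s²3p¹.
The numbers (kJ/mol): B 2427, S 2252, Si 1577.
Hence IE_2: Si < S < B.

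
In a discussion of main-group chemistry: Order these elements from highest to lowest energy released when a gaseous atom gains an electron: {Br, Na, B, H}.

Br > H > Na > B

H is in period 1, group 1; B is in period 2, group 13; Na is in period 3, group 1; Br is in period 4, group 17.
Atoms with high Z_eff and room in the valence shell (especially the halogens) have the most exothermic electron affinities.
These span different periods and groups, so the two trends combine.
Na > B: this pair runs against the simple trend — see the exception note.
H > Na: H sits above Na in group 1, so the down-group effect alone puts H higher.
Br > H: period and group pull opposite ways; the across-period shift dominates (325 vs 73 kJ/mol).
Note the exception: Na has a higher electron affinity than B, contrary to the simple trend — B's ns²np¹ configuration gives only a small electron affinity — the sparsely filled np subshell binds an added electron weakly.
Tabulated electron affinity (kJ/mol): H 73, B 27, Na 53, Br 325.
So from highest to lowest: Br > H > Na > B.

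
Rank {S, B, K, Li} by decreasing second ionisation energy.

Li > K > B > S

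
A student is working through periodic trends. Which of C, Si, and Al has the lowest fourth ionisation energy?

IE_4 is the cost of taking one more electron from the +3 cation: C³⁺ still has 1 valence electron; Si³⁺ still has 1 valence electron; Al³⁺ is the bare [Ne] core.
Pulling an electron out of a noble-gas core costs far more than removing a remaining valence electron, so Al sits at the high end of IE_4.
Valence configurations: C³⁺ [He]2s¹, Si³⁺ [Ne]3s¹.
The numbers (kJ/mol): C 6223, Si 4356, Al 11577.
So the fourth ionization energies run Si < C < Al.

Si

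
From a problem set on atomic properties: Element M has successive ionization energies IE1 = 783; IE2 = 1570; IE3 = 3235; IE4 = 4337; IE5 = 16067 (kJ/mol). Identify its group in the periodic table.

Look for the largest jump between consecutive ionization energies: IE5/IE4 ≈ 3.7, far larger than any earlier ratio.
That jump marks the point where a core electron is being removed. So the atom has 4 valence electrons.
A main-group element with 4 valence electrons is in group 14.

Group 14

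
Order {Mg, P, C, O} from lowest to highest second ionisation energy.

Mg < P < C < O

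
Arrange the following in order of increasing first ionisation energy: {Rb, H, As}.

IE₁ increases left→right with effective nuclear charge and decreases top→bottom as the valence shell moves farther out.
These span different periods and groups, so the two trends combine.
As > Rb: both effects reinforce here, so As is clearly the higher of the two.
H > As: the two effects oppose for this pair; the down-group effect wins (1312 vs 947 kJ/mol).
For reference (kJ/mol): H 1312, As 947, Rb 403.
So from lowest to highest: Rb < As < H.

Rb < As < H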